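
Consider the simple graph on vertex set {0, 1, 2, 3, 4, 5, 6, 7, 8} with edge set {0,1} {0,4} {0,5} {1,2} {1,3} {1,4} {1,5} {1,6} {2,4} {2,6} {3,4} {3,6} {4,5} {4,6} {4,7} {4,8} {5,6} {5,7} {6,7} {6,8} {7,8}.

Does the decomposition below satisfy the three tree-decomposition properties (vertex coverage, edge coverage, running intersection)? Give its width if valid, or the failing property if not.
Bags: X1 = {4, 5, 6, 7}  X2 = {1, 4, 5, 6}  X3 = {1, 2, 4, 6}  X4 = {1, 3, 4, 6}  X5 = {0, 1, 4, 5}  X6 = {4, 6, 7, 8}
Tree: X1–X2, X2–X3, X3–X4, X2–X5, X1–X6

Yes; width 3.

Checking the three conditions: (i) the bags cover all of {0, 1, 2, 3, 4, 5, 6, 7, 8}; (ii) for each edge, some bag contains both endpoints; (iii) the bags containing any fixed vertex form a subtree. All hold, so the decomposition is valid with width 4 − 1 = 3.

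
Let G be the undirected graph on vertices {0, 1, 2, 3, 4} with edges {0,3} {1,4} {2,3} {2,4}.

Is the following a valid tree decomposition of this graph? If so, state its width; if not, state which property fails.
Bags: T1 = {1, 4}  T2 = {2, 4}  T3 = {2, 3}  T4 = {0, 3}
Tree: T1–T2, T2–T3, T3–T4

Vertex coverage: the bags together contain {0, 1, 2, 3, 4}, the full vertex set. Edge coverage: each edge of G has both endpoints in at least one bag. Running intersection: for every vertex, the bags containing it form a connected subtree. All three properties hold, so this is a valid tree decomposition of width max|bag| − 1 = 1, and hence tw(G) ≤ 1.

Yes; width 1.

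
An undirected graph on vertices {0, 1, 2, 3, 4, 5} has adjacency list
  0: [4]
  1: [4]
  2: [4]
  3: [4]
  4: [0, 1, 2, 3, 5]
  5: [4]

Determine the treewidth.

1

A width-1 tree decomposition is:
Bags: B1 = {4, 5}  B2 = {3, 4}  B3 = {2, 4}  B4 = {1, 4}  B5 = {0, 4}
Tree: B1–B2, B2–B3, B2–B4, B2–B5
Every bag has size at most 2, so the width is 2 − 1 = 1 and tw(G) ≤ 1. Any graph with an edge has treewidth ≥ 1, and G has the edge 5–4. The upper and lower bounds meet at 1, so that is the treewidth.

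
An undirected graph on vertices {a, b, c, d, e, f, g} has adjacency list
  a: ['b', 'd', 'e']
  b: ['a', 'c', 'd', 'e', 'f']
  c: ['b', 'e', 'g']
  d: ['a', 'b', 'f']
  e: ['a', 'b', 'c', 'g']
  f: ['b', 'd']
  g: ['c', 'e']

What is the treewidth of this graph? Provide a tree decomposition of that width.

Treewidth 2.
One optimal decomposition is:
Bags: B1 = {a, b, d}  B2 = {a, b, e}  B3 = {b, c, e}  B4 = {b, d, f}  B5 = {c, e, g}
Tree: B1–B2, B2–B3, B1–B4, B3–B5

Each bag holds 3 vertices, so the decomposition has width 2, which upper-bounds the treewidth. Conversely, {c, e, g} is a clique of size 3, and the vertices of any clique must share a bag in every tree decomposition; so some bag has ≥ 3 vertices and tw(G) ≥ 2. The upper and lower bounds meet at 2, so that is the treewidth.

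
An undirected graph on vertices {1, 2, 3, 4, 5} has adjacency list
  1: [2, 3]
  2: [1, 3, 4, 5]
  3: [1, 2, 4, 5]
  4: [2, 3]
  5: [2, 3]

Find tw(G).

2

A width-2 tree decomposition is:
Bags: B1 = {1, 2, 3}  B2 = {2, 3, 4}  B3 = {2, 3, 5}
Tree: B1–B2, B1–B3
The largest bag has 3 vertices, giving width 2; this decomposition certifies tw(G) ≤ 2. For the lower bound, the 3 vertices {1, 2, 3} are pairwise adjacent, and any tree decomposition puts a clique entirely inside one bag — forcing width ≥ 2. Hence tw(G) = 2 exactly.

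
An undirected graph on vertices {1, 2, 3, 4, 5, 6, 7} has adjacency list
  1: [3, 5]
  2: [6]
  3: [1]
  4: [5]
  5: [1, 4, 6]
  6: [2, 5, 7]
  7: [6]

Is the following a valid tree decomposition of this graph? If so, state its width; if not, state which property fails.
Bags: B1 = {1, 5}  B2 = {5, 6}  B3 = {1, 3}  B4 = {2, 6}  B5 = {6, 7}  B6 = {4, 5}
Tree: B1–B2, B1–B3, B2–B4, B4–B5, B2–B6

Every vertex of G appears in some bag (union = {1, 2, 3, 4, 5, 6, 7}); every edge is covered by a bag; and for each vertex v the set of bags containing v is connected in the bag tree. The decomposition is therefore valid. The largest bag has 2 vertices, so the width is 1.

Yes; width 1.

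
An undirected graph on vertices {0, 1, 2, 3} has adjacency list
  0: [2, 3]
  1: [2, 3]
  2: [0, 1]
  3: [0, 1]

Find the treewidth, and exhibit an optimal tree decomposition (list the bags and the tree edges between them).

Treewidth 2.
One such decomposition:
Bags: B1 = {0, 1, 3}  B2 = {0, 1, 2}
Tree: B1–B2

Every bag has size at most 3, so the width is 3 − 1 = 2 and tw(G) ≤ 2. For the lower bound, G contains the cycle 0–3–1–2–0, so G is not a forest; only forests have treewidth ≤ 1, hence tw(G) ≥ 2. Hence tw(G) = 2 exactly.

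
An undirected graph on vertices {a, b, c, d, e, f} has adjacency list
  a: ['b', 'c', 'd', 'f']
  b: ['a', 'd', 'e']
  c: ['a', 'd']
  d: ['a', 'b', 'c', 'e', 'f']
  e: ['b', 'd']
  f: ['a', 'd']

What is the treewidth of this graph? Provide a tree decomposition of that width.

The largest bag has 3 vertices, giving width 2; this decomposition certifies tw(G) ≤ 2. On the other hand G contains the 3-clique {b, d, e}. A clique must lie in a single bag of any decomposition, so no decomposition can have width below 2. Therefore the treewidth is 2.

Treewidth 2.
Bags: B1 = {a, c, d}  B2 = {a, b, d}  B3 = {a, d, f}  B4 = {b, d, e}
Tree: B1–B2, B1–B3, B2–B4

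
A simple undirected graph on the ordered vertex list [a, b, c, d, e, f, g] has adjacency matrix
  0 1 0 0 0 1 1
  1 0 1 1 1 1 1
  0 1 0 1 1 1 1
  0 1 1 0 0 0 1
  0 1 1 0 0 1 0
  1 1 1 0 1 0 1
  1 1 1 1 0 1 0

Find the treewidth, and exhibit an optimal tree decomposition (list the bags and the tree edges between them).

Each bag holds 4 vertices, so the decomposition has width 3, which upper-bounds the treewidth. On the other hand G contains the 4-clique {b, c, d, g}. A clique must lie in a single bag of any decomposition, so no decomposition can have width below 3. Hence tw(G) = 3 exactly.

Treewidth 3.
One optimal decomposition is:
Bags: B1 = {b, c, f, g}  B2 = {b, c, e, f}  B3 = {b, c, d, g}  B4 = {a, b, f, g}
Tree: B1–B2, B1–B3, B1–B4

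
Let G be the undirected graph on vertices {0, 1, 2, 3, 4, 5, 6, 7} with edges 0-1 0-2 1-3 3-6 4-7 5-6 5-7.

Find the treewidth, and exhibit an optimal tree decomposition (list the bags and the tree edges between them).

The largest bag has 2 vertices, giving width 1; this decomposition certifies tw(G) ≤ 1. Any graph with an edge has treewidth ≥ 1, and G has the edge 4–7. Hence tw(G) = 1 exactly.

Treewidth 1.
One such decomposition:
Bags: B1 = {4, 7}  B2 = {5, 7}  B3 = {5, 6}  B4 = {3, 6}  B5 = {1, 3}  B6 = {0, 1}  B7 = {0, 2}
Tree: B1–B2, B2–B3, B3–B4, B4–B5, B5–B6, B6–B7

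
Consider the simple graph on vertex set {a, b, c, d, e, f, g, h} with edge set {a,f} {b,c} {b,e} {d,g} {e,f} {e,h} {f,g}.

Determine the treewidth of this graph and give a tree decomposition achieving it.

Treewidth 1.
Bags: B1 = {f, g}  B2 = {e, f}  B3 = {e, h}  B4 = {a, f}  B5 = {b, e}  B6 = {b, c}  B7 = {d, g}
Tree: B1–B2, B2–B3, B2–B4, B2–B5, B5–B6, B1–B7

Every bag has size at most 2, so the width is 2 − 1 = 1 and tw(G) ≤ 1. Since G has at least one edge (e.g. g–f), it is not an edgeless graph, so tw(G) ≥ 1. Combining the bounds, tw(G) = 1.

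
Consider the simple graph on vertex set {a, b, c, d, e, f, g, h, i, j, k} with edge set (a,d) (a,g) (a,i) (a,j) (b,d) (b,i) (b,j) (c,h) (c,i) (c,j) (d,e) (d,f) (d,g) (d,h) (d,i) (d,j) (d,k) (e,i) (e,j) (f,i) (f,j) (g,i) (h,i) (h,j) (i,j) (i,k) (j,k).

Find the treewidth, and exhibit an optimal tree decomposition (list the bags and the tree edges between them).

The largest bag has 4 vertices, giving width 3; this decomposition certifies tw(G) ≤ 3. Conversely, {a, d, g, i} is a clique of size 4, and the vertices of any clique must share a bag in every tree decomposition; so some bag has ≥ 4 vertices and tw(G) ≥ 3. The upper and lower bounds meet at 3, so that is the treewidth.

Treewidth 3.
Bags: B1 = {d, f, i, j}  B2 = {d, h, i, j}  B3 = {b, d, i, j}  B4 = {a, d, i, j}  B5 = {a, d, g, i}  B6 = {d, i, j, k}  B7 = {c, h, i, j}  B8 = {d, e, i, j}
Tree: B1–B2, B2–B3, B2–B4, B4–B5, B4–B6, B2–B7, B2–B8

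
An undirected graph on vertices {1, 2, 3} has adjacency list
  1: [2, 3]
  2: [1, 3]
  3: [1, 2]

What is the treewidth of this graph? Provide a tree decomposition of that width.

Treewidth 2.
One such decomposition:
Bags: B1 = {1, 2, 3}
Tree: (single bag)

A single bag containing all 3 vertices is trivially a valid decomposition of width 2. For the lower bound, the 3 vertices {1, 2, 3} are pairwise adjacent, and any tree decomposition puts a clique entirely inside one bag — forcing width ≥ 2. Therefore the treewidth is 2.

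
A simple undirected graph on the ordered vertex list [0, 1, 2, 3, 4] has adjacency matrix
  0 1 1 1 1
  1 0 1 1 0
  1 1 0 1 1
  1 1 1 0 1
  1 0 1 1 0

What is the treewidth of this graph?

3

A width-3 tree decomposition is:
Bags: B1 = {0, 1, 2, 3}  B2 = {0, 2, 3, 4}
Tree: B1–B2
The largest bag has 4 vertices, giving width 3; this decomposition certifies tw(G) ≤ 3. Conversely, {0, 1, 2, 3} is a clique of size 4, and the vertices of any clique must share a bag in every tree decomposition; so some bag has ≥ 4 vertices and tw(G) ≥ 3. The upper and lower bounds meet at 3, so that is the treewidth.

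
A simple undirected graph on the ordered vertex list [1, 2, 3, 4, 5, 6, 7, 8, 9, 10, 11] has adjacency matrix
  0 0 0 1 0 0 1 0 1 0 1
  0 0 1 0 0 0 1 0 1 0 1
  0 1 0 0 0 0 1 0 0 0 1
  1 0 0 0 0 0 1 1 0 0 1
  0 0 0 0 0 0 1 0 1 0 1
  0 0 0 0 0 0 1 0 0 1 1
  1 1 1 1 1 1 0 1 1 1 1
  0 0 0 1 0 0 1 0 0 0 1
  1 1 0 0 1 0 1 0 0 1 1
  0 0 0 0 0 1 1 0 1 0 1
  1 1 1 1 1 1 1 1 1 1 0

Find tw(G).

A width-3 tree decomposition is:
Bags: B1 = {1, 7, 9, 11}  B2 = {7, 9, 10, 11}  B3 = {2, 7, 9, 11}  B4 = {6, 7, 10, 11}  B5 = {1, 4, 7, 11}  B6 = {5, 7, 9, 11}  B7 = {4, 7, 8, 11}  B8 = {2, 3, 7, 11}
Tree: B1–B2, B2–B3, B2–B4, B1–B5, B1–B6, B5–B7, B3–B8
Every bag has size at most 4, so the width is 4 − 1 = 3 and tw(G) ≤ 3. Conversely, {2, 3, 7, 11} is a clique of size 4, and the vertices of any clique must share a bag in every tree decomposition; so some bag has ≥ 4 vertices and tw(G) ≥ 3. Hence tw(G) = 3 exactly.

3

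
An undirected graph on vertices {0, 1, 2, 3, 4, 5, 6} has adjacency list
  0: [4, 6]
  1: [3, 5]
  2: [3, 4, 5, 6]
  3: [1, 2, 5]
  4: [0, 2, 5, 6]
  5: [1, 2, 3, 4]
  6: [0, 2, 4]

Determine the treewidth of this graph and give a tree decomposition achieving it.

Every bag has size at most 3, so the width is 3 − 1 = 2 and tw(G) ≤ 2. Conversely, {0, 4, 6} is a clique of size 3, and the vertices of any clique must share a bag in every tree decomposition; so some bag has ≥ 3 vertices and tw(G) ≥ 2. Hence tw(G) = 2 exactly.

Treewidth 2.
One such decomposition:
Bags: B1 = {1, 3, 5}  B2 = {2, 3, 5}  B3 = {2, 4, 5}  B4 = {2, 4, 6}  B5 = {0, 4, 6}
Tree: B1–B2, B2–B3, B3–B4, B4–B5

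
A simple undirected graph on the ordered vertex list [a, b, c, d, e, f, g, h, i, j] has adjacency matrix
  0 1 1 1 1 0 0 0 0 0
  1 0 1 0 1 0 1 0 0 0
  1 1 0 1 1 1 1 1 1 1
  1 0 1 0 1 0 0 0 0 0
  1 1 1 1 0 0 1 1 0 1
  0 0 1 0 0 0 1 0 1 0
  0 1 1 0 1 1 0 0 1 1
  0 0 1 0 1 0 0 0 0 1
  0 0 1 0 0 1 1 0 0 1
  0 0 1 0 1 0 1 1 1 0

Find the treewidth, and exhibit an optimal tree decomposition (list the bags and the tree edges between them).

Treewidth 3.
One such decomposition:
Bags: B1 = {b, c, e, g}  B2 = {c, e, g, j}  B3 = {a, b, c, e}  B4 = {a, c, d, e}  B5 = {c, g, i, j}  B6 = {c, f, g, i}  B7 = {c, e, h, j}
Tree: B1–B2, B1–B3, B3–B4, B2–B5, B5–B6, B2–B7

Every bag has size at most 4, so the width is 4 − 1 = 3 and tw(G) ≤ 3. For the lower bound, the 4 vertices {a, c, d, e} are pairwise adjacent, and any tree decomposition puts a clique entirely inside one bag — forcing width ≥ 3. Hence tw(G) = 3 exactly.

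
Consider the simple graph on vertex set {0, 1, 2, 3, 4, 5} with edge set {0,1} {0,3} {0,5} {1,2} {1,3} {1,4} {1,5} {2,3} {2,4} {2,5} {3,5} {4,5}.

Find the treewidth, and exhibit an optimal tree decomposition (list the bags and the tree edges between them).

Treewidth 3.
Bags: B1 = {1, 2, 3, 5}  B2 = {1, 2, 4, 5}  B3 = {0, 1, 3, 5}
Tree: B1–B2, B1–B3

Each bag holds 4 vertices, so the decomposition has width 3, which upper-bounds the treewidth. Conversely, {0, 1, 3, 5} is a clique of size 4, and the vertices of any clique must share a bag in every tree decomposition; so some bag has ≥ 4 vertices and tw(G) ≥ 3. Therefore the treewidth is 3.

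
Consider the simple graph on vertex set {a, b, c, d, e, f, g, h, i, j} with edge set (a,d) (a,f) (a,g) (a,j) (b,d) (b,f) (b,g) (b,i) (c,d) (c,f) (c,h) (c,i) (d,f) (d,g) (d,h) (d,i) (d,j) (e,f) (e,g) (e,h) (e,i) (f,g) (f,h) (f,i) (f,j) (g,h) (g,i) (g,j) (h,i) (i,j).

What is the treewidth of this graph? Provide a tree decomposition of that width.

Treewidth 4.
One optimal decomposition is:
Bags: B1 = {d, f, g, i, j}  B2 = {a, d, f, g, j}  B3 = {d, f, g, h, i}  B4 = {c, d, f, h, i}  B5 = {b, d, f, g, i}  B6 = {e, f, g, h, i}
Tree: B1–B2, B1–B3, B3–B4, B1–B5, B3–B6

Every bag has size at most 5, so the width is 5 − 1 = 4 and tw(G) ≤ 4. Conversely, {a, d, f, g, j} is a clique of size 5, and the vertices of any clique must share a bag in every tree decomposition; so some bag has ≥ 5 vertices and tw(G) ≥ 4. Therefore the treewidth is 4.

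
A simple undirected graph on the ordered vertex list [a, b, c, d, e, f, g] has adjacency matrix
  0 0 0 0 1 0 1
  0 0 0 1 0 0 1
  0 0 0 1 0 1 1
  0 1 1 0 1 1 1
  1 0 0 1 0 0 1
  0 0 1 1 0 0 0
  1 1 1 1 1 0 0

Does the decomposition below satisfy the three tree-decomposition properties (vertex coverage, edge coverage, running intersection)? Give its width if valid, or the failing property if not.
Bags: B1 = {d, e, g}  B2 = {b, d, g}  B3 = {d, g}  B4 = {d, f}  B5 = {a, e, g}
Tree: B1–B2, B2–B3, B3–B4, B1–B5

No — vertex c appears in no bag.

A tree decomposition must satisfy three properties: every vertex lies in some bag; for every edge, both endpoints lie together in some bag; and for every vertex, the bags containing it form a connected subtree. Here vertex c appears in no bag, so the decomposition is invalid.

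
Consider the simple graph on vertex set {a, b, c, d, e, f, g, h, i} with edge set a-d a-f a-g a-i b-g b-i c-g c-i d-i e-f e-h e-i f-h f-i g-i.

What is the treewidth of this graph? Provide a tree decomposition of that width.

The largest bag has 3 vertices, giving width 2; this decomposition certifies tw(G) ≤ 2. On the other hand G contains the 3-clique {e, f, h}. A clique must lie in a single bag of any decomposition, so no decomposition can have width below 2. Hence tw(G) = 2 exactly.

Treewidth 2.
One optimal decomposition is:
Bags: B1 = {b, g, i}  B2 = {a, g, i}  B3 = {c, g, i}  B4 = {a, f, i}  B5 = {e, f, i}  B6 = {a, d, i}  B7 = {e, f, h}
Tree: B1–B2, B2–B3, B2–B4, B4–B5, B2–B6, B5–B7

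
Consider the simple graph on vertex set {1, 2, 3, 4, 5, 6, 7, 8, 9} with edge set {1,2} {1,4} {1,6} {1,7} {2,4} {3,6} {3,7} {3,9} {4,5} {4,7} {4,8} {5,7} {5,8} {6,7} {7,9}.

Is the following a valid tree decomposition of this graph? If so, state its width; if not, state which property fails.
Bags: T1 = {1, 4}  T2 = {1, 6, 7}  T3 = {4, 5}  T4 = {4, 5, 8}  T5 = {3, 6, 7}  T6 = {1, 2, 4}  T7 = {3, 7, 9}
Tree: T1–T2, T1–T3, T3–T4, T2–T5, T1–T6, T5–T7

No — edge (7,4) lies in no bag.

A tree decomposition must satisfy three properties: every vertex lies in some bag; for every edge, both endpoints lie together in some bag; and for every vertex, the bags containing it form a connected subtree. Here edge (7,4) lies in no bag, so the decomposition is invalid.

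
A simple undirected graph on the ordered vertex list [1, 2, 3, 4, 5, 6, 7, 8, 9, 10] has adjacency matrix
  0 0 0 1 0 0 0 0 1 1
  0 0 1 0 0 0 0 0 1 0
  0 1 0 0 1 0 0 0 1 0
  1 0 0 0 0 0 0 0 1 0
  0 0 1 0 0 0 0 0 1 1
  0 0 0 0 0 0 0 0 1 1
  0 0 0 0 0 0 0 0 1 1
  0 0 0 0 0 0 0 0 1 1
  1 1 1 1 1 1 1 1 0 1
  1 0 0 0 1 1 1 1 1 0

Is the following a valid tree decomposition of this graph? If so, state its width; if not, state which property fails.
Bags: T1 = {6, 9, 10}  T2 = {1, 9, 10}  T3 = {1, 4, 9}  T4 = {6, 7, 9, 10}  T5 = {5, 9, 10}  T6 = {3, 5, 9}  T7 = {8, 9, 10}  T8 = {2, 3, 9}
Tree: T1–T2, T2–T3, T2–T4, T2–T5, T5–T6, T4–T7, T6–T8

A tree decomposition must satisfy three properties: every vertex lies in some bag; for every edge, both endpoints lie together in some bag; and for every vertex, the bags containing it form a connected subtree. Here bags containing vertex 6 are not connected in the tree, so the decomposition is invalid.

No — bags containing vertex 6 are not connected in the tree.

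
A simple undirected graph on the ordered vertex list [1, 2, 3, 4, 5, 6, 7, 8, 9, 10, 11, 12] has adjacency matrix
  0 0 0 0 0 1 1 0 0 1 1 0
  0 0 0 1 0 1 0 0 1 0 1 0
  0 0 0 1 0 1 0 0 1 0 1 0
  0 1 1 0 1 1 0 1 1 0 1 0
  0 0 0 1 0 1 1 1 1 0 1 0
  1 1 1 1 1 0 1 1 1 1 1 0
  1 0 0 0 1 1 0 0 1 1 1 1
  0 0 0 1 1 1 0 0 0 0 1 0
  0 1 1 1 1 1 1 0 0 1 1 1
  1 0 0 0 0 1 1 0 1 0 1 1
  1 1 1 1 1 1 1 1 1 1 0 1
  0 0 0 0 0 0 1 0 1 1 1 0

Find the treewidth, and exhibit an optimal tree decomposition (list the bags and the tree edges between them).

Treewidth 4.
One such decomposition:
Bags: B1 = {4, 5, 6, 9, 11}  B2 = {5, 6, 7, 9, 11}  B3 = {6, 7, 9, 10, 11}  B4 = {1, 6, 7, 10, 11}  B5 = {3, 4, 6, 9, 11}  B6 = {2, 4, 6, 9, 11}  B7 = {7, 9, 10, 11, 12}  B8 = {4, 5, 6, 8, 11}
Tree: B1–B2, B2–B3, B3–B4, B1–B5, B1–B6, B3–B7, B1–B8

Every bag has size at most 5, so the width is 5 − 1 = 4 and tw(G) ≤ 4. On the other hand G contains the 5-clique {7, 9, 10, 11, 12}. A clique must lie in a single bag of any decomposition, so no decomposition can have width below 4. The upper and lower bounds meet at 4, so that is the treewidth.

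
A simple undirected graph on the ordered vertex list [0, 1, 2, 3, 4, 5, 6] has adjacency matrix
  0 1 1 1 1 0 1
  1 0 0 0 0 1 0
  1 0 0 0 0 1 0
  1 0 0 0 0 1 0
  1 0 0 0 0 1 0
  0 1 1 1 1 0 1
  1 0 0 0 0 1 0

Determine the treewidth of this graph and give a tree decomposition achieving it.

Treewidth 2.
Bags: B1 = {0, 3, 5}  B2 = {0, 1, 5}  B3 = {0, 5, 6}  B4 = {0, 4, 5}  B5 = {0, 2, 5}
Tree: B1–B2, B2–B3, B3–B4, B4–B5

Each bag holds 3 vertices, so the decomposition has width 2, which upper-bounds the treewidth. The edges 5–3–0–1–5 form a cycle, so G is not a tree and its treewidth is at least 2. The upper and lower bounds meet at 2, so that is the treewidth.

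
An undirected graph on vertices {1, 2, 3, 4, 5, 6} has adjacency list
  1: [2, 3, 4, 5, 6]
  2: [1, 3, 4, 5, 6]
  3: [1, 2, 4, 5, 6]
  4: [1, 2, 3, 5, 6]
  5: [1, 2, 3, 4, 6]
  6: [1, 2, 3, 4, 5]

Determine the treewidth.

A width-5 tree decomposition is:
Bags: B1 = {1, 2, 3, 4, 5, 6}
Tree: (single bag)
A single bag containing all 6 vertices is trivially a valid decomposition of width 5. For the lower bound, the 6 vertices {1, 2, 3, 4, 5, 6} are pairwise adjacent, and any tree decomposition puts a clique entirely inside one bag — forcing width ≥ 5. Hence tw(G) = 5 exactly.

5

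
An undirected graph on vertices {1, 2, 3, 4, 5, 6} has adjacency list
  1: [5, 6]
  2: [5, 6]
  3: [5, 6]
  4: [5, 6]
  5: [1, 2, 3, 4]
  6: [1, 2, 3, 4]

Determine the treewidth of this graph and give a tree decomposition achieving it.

Treewidth 2.
Bags: B1 = {4, 5, 6}  B2 = {1, 5, 6}  B3 = {2, 5, 6}  B4 = {3, 5, 6}
Tree: B1–B2, B2–B3, B3–B4

Each bag holds 3 vertices, so the decomposition has width 2, which upper-bounds the treewidth. For the lower bound, G contains the cycle 5–4–6–1–5, so G is not a forest; only forests have treewidth ≤ 1, hence tw(G) ≥ 2. The upper and lower bounds meet at 2, so that is the treewidth.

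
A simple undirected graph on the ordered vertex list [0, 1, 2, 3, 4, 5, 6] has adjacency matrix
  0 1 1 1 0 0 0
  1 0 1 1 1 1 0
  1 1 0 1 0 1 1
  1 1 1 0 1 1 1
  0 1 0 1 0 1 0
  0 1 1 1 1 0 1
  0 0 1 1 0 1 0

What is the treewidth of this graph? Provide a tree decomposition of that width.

Treewidth 3.
One such decomposition:
Bags: B1 = {1, 2, 3, 5}  B2 = {1, 3, 4, 5}  B3 = {0, 1, 2, 3}  B4 = {2, 3, 5, 6}
Tree: B1–B2, B1–B3, B1–B4

Every bag has size at most 4, so the width is 4 − 1 = 3 and tw(G) ≤ 3. Conversely, {0, 1, 2, 3} is a clique of size 4, and the vertices of any clique must share a bag in every tree decomposition; so some bag has ≥ 4 vertices and tw(G) ≥ 3. Combining the bounds, tw(G) = 3.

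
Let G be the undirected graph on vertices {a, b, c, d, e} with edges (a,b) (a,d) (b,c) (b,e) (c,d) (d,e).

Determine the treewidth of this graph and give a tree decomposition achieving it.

Treewidth 2.
One such decomposition:
Bags: B1 = {b, d, e}  B2 = {b, c, d}  B3 = {a, b, d}
Tree: B1–B2, B2–B3

Each bag holds 3 vertices, so the decomposition has width 2, which upper-bounds the treewidth. Since b–e–d–c–b is a cycle in G, G is not acyclic. Forests are exactly the graphs of treewidth ≤ 1, so tw(G) ≥ 2. Hence tw(G) = 2 exactly.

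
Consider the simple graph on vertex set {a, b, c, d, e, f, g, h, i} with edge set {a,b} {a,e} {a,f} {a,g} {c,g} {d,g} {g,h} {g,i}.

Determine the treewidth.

A width-1 tree decomposition is:
Bags: B1 = {a, g}  B2 = {a, b}  B3 = {g, i}  B4 = {a, e}  B5 = {c, g}  B6 = {d, g}  B7 = {a, f}  B8 = {g, h}
Tree: B1–B2, B1–B3, B2–B4, B3–B5, B1–B6, B4–B7, B1–B8
The largest bag has 2 vertices, giving width 1; this decomposition certifies tw(G) ≤ 1. Any graph with an edge has treewidth ≥ 1, and G has the edge a–g. Hence tw(G) = 1 exactly.

1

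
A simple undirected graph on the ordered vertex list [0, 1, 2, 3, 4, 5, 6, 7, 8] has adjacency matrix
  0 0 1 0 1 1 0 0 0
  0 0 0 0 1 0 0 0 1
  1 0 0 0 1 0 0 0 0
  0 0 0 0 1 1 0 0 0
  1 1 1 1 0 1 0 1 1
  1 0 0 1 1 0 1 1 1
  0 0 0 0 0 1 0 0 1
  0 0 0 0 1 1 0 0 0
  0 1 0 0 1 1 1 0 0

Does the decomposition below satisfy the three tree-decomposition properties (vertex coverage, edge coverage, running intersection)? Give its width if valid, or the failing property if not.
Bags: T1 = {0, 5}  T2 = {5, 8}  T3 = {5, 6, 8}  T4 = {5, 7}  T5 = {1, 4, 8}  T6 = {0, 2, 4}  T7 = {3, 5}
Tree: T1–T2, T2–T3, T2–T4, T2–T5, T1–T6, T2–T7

A tree decomposition must satisfy three properties: every vertex lies in some bag; for every edge, both endpoints lie together in some bag; and for every vertex, the bags containing it form a connected subtree. Here edge (4,5) lies in no bag, so the decomposition is invalid.

No — edge (4,5) lies in no bag.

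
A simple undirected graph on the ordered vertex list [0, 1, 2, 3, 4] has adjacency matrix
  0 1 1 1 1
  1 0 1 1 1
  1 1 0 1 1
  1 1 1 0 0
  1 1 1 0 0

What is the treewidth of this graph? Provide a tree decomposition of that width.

Each bag holds 4 vertices, so the decomposition has width 3, which upper-bounds the treewidth. Conversely, {0, 1, 2, 3} is a clique of size 4, and the vertices of any clique must share a bag in every tree decomposition; so some bag has ≥ 4 vertices and tw(G) ≥ 3. Combining the bounds, tw(G) = 3.

Treewidth 3.
One optimal decomposition is:
Bags: B1 = {0, 1, 2, 4}  B2 = {0, 1, 2, 3}
Tree: B1–B2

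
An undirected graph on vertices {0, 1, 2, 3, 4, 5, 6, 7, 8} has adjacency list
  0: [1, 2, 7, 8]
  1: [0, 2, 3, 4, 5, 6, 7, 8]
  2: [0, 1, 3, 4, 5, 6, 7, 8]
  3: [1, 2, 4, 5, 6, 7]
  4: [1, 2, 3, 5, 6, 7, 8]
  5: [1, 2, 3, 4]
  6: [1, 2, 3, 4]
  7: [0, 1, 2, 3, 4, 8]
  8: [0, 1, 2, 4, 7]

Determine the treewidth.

A width-4 tree decomposition is:
Bags: B1 = {1, 2, 3, 4, 5}  B2 = {1, 2, 3, 4, 7}  B3 = {1, 2, 3, 4, 6}  B4 = {1, 2, 4, 7, 8}  B5 = {0, 1, 2, 7, 8}
Tree: B1–B2, B2–B3, B2–B4, B4–B5
Every bag has size at most 5, so the width is 5 − 1 = 4 and tw(G) ≤ 4. For the lower bound, the 5 vertices {0, 1, 2, 7, 8} are pairwise adjacent, and any tree decomposition puts a clique entirely inside one bag — forcing width ≥ 4. Therefore the treewidth is 4.

4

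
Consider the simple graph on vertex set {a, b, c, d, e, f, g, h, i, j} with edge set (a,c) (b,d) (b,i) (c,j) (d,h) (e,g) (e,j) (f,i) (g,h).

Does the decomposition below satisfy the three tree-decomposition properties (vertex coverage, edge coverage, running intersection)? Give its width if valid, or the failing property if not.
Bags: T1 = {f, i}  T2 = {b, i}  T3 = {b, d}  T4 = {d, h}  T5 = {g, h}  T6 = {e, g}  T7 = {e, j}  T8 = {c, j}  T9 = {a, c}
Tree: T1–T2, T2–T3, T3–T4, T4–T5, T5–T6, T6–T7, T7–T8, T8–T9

Yes; width 1.

Checking the three conditions: (i) the bags cover all of {a, b, c, d, e, f, g, h, i, j}; (ii) for each edge, some bag contains both endpoints; (iii) the bags containing any fixed vertex form a subtree. All hold, so the decomposition is valid with width 2 − 1 = 1.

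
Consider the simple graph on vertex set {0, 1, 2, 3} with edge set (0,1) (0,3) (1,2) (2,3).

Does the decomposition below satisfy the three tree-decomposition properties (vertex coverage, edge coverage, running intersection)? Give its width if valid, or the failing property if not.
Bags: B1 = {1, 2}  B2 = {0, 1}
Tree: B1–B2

A tree decomposition must satisfy three properties: every vertex lies in some bag; for every edge, both endpoints lie together in some bag; and for every vertex, the bags containing it form a connected subtree. Here vertex 3 appears in no bag, so the decomposition is invalid.

No — vertex 3 appears in no bag.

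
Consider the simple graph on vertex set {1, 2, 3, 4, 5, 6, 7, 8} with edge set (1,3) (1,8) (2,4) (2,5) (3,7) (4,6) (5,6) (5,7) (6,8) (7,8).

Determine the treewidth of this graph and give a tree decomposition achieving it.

The largest bag has 3 vertices, giving width 2; this decomposition certifies tw(G) ≤ 2. For the lower bound, G contains the cycle 2–4–6–5–2, so G is not a forest; only forests have treewidth ≤ 1, hence tw(G) ≥ 2. Therefore the treewidth is 2.

Treewidth 2.
One such decomposition:
Bags: B1 = {2, 4, 5}  B2 = {4, 5, 6}  B3 = {5, 6, 7}  B4 = {6, 7, 8}  B5 = {3, 7, 8}  B6 = {1, 3, 8}
Tree: B1–B2, B2–B3, B3–B4, B4–B5, B5–B6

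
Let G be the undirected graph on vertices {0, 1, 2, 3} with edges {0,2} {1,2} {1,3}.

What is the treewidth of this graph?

A width-1 tree decomposition is:
Bags: B1 = {0, 2}  B2 = {1, 2}  B3 = {1, 3}
Tree: B1–B2, B2–B3
Each bag holds 2 vertices, so the decomposition has width 1, which upper-bounds the treewidth. G has an edge, so its treewidth is at least 1. Hence tw(G) = 1 exactly.

1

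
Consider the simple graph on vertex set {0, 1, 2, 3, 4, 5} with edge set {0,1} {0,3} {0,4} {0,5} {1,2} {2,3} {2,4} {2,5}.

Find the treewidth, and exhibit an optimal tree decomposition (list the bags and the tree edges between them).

The largest bag has 3 vertices, giving width 2; this decomposition certifies tw(G) ≤ 2. For the lower bound, G contains the cycle 4–2–3–0–4, so G is not a forest; only forests have treewidth ≤ 1, hence tw(G) ≥ 2. The upper and lower bounds meet at 2, so that is the treewidth.

Treewidth 2.
Bags: B1 = {0, 2, 4}  B2 = {0, 2, 3}  B3 = {0, 1, 2}  B4 = {0, 2, 5}
Tree: B1–B2, B2–B3, B3–B4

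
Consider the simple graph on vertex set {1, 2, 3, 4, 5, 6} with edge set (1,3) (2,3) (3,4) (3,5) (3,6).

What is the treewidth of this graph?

A width-1 tree decomposition is:
Bags: B1 = {3, 4}  B2 = {3, 6}  B3 = {1, 3}  B4 = {3, 5}  B5 = {2, 3}
Tree: B1–B2, B1–B3, B2–B4, B2–B5
The largest bag has 2 vertices, giving width 1; this decomposition certifies tw(G) ≤ 1. Any graph with an edge has treewidth ≥ 1, and G has the edge 4–3. Hence tw(G) = 1 exactly.

1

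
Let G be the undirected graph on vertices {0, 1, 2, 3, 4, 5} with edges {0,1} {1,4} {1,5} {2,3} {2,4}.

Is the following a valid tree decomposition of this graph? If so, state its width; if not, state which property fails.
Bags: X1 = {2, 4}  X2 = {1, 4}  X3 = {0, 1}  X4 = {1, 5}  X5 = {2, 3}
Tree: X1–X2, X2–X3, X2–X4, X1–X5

Checking the three conditions: (i) the bags cover all of {0, 1, 2, 3, 4, 5}; (ii) for each edge, some bag contains both endpoints; (iii) the bags containing any fixed vertex form a subtree. All hold, so the decomposition is valid with width 2 − 1 = 1.

Yes; width 1.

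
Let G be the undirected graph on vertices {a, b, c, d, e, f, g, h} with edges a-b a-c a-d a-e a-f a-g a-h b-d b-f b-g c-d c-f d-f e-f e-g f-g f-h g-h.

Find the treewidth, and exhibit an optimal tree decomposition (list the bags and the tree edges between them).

Treewidth 3.
Bags: B1 = {a, b, f, g}  B2 = {a, b, d, f}  B3 = {a, f, g, h}  B4 = {a, c, d, f}  B5 = {a, e, f, g}
Tree: B1–B2, B1–B3, B2–B4, B1–B5

Each bag holds 4 vertices, so the decomposition has width 3, which upper-bounds the treewidth. Conversely, {a, c, d, f} is a clique of size 4, and the vertices of any clique must share a bag in every tree decomposition; so some bag has ≥ 4 vertices and tw(G) ≥ 3. Combining the bounds, tw(G) = 3.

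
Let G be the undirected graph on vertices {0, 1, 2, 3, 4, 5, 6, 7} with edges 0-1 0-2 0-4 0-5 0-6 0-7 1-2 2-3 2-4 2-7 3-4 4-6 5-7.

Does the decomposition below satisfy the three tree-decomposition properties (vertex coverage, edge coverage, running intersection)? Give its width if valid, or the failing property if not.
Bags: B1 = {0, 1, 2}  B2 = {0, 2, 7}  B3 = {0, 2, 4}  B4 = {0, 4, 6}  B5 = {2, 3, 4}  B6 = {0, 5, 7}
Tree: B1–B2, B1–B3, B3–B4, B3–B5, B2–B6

Yes; width 2.

Every vertex of G appears in some bag (union = {0, 1, 2, 3, 4, 5, 6, 7}); every edge is covered by a bag; and for each vertex v the set of bags containing v is connected in the bag tree. The decomposition is therefore valid. The largest bag has 3 vertices, so the width is 2.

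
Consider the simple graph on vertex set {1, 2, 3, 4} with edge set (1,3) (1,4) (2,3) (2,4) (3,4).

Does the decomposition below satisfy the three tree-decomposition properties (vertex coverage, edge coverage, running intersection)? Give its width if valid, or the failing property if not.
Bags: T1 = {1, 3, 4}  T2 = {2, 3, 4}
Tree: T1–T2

Every vertex of G appears in some bag (union = {1, 2, 3, 4}); every edge is covered by a bag; and for each vertex v the set of bags containing v is connected in the bag tree. The decomposition is therefore valid. The largest bag has 3 vertices, so the width is 2.

Yes; width 2.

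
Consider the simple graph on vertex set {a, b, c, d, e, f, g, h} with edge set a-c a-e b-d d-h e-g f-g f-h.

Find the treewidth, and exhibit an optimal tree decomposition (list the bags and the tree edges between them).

Treewidth 1.
One optimal decomposition is:
Bags: B1 = {b, d}  B2 = {d, h}  B3 = {f, h}  B4 = {f, g}  B5 = {e, g}  B6 = {a, e}  B7 = {a, c}
Tree: B1–B2, B2–B3, B3–B4, B4–B5, B5–B6, B6–B7

Every bag has size at most 2, so the width is 2 − 1 = 1 and tw(G) ≤ 1. G has an edge, so its treewidth is at least 1. The upper and lower bounds meet at 1, so that is the treewidth.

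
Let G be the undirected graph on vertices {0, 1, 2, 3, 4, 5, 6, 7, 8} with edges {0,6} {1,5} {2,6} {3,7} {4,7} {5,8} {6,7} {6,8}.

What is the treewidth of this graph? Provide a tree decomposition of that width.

Treewidth 1.
One such decomposition:
Bags: B1 = {6, 7}  B2 = {0, 6}  B3 = {2, 6}  B4 = {6, 8}  B5 = {4, 7}  B6 = {5, 8}  B7 = {1, 5}  B8 = {3, 7}
Tree: B1–B2, B2–B3, B2–B4, B1–B5, B4–B6, B6–B7, B5–B8

Each bag holds 2 vertices, so the decomposition has width 1, which upper-bounds the treewidth. Since G has at least one edge (e.g. 6–7), it is not an edgeless graph, so tw(G) ≥ 1. Combining the bounds, tw(G) = 1.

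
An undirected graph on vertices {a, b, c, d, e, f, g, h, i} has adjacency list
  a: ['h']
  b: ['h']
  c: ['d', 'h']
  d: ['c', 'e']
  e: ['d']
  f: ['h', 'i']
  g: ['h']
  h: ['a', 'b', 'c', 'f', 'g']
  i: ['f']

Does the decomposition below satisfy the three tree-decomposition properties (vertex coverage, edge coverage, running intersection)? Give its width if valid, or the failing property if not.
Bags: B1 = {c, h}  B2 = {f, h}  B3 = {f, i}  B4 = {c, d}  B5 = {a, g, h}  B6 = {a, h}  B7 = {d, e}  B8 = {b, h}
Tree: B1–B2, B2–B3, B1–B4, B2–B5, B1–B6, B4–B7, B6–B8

A tree decomposition must satisfy three properties: every vertex lies in some bag; for every edge, both endpoints lie together in some bag; and for every vertex, the bags containing it form a connected subtree. Here bags containing vertex a are not connected in the tree, so the decomposition is invalid.

No — bags containing vertex a are not connected in the tree.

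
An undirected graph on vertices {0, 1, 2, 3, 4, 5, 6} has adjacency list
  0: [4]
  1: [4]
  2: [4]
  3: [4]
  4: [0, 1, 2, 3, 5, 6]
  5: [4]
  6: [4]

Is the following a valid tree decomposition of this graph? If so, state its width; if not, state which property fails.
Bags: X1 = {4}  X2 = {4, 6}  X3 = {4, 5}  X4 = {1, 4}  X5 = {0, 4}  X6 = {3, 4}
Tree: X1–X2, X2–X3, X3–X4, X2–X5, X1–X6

No — vertex 2 appears in no bag.

A tree decomposition must satisfy three properties: every vertex lies in some bag; for every edge, both endpoints lie together in some bag; and for every vertex, the bags containing it form a connected subtree. Here vertex 2 appears in no bag, so the decomposition is invalid.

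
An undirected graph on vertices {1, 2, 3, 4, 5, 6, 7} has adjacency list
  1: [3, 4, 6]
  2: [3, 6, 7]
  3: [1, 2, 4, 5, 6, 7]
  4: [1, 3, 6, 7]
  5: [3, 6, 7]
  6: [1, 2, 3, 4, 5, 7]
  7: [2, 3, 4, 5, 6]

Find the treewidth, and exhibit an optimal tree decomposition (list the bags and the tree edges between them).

Treewidth 3.
One optimal decomposition is:
Bags: B1 = {3, 5, 6, 7}  B2 = {2, 3, 6, 7}  B3 = {3, 4, 6, 7}  B4 = {1, 3, 4, 6}
Tree: B1–B2, B1–B3, B3–B4

Each bag holds 4 vertices, so the decomposition has width 3, which upper-bounds the treewidth. Conversely, {1, 3, 4, 6} is a clique of size 4, and the vertices of any clique must share a bag in every tree decomposition; so some bag has ≥ 4 vertices and tw(G) ≥ 3. Therefore the treewidth is 3.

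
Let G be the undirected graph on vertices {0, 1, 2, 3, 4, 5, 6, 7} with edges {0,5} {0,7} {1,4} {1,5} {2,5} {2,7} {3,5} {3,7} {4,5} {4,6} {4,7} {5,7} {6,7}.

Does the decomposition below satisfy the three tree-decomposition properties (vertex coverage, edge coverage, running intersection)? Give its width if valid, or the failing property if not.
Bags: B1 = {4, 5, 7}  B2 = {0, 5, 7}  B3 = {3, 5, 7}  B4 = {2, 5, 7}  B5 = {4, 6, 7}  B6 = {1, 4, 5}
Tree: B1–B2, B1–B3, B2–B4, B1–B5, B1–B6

Yes; width 2.

Every vertex of G appears in some bag (union = {0, 1, 2, 3, 4, 5, 6, 7}); every edge is covered by a bag; and for each vertex v the set of bags containing v is connected in the bag tree. The decomposition is therefore valid. The largest bag has 3 vertices, so the width is 2.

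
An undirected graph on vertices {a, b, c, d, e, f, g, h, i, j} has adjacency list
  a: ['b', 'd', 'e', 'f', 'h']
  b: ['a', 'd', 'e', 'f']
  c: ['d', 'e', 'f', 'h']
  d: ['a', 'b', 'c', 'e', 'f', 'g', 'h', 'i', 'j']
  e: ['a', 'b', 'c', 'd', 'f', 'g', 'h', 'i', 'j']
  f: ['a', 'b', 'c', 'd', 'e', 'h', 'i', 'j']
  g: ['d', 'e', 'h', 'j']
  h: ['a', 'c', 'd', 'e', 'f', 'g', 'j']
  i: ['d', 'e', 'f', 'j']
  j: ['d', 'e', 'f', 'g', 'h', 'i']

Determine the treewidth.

4

A width-4 tree decomposition is:
Bags: B1 = {c, d, e, f, h}  B2 = {d, e, f, h, j}  B3 = {d, e, g, h, j}  B4 = {d, e, f, i, j}  B5 = {a, d, e, f, h}  B6 = {a, b, d, e, f}
Tree: B1–B2, B2–B3, B2–B4, B1–B5, B5–B6
Each bag holds 5 vertices, so the decomposition has width 4, which upper-bounds the treewidth. For the lower bound, the 5 vertices {d, e, g, h, j} are pairwise adjacent, and any tree decomposition puts a clique entirely inside one bag — forcing width ≥ 4. Hence tw(G) = 4 exactly.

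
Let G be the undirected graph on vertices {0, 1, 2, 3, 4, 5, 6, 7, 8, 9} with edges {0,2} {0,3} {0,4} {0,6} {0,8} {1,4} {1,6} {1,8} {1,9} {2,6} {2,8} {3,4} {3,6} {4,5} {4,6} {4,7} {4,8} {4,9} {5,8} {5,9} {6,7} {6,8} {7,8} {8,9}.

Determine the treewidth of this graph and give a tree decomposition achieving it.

Every bag has size at most 4, so the width is 4 − 1 = 3 and tw(G) ≤ 3. Conversely, {0, 2, 6, 8} is a clique of size 4, and the vertices of any clique must share a bag in every tree decomposition; so some bag has ≥ 4 vertices and tw(G) ≥ 3. Combining the bounds, tw(G) = 3.

Treewidth 3.
One such decomposition:
Bags: B1 = {1, 4, 6, 8}  B2 = {1, 4, 8, 9}  B3 = {0, 4, 6, 8}  B4 = {0, 3, 4, 6}  B5 = {4, 6, 7, 8}  B6 = {0, 2, 6, 8}  B7 = {4, 5, 8, 9}
Tree: B1–B2, B1–B3, B3–B4, B1–B5, B3–B6, B2–B7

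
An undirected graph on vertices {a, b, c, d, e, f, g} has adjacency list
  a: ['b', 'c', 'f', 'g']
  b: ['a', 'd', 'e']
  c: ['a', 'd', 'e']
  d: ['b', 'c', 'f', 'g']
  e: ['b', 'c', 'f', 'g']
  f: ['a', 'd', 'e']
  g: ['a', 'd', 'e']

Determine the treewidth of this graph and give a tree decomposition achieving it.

Treewidth 3.
Bags: B1 = {a, c, d, e}  B2 = {a, d, e, g}  B3 = {a, b, d, e}  B4 = {a, d, e, f}
Tree: B1–B2, B2–B3, B3–B4

Each bag holds 4 vertices, so the decomposition has width 3, which upper-bounds the treewidth. For the lower bound: the 4 vertex sets {c,e}, {a,g}, {d}, {b} are disjoint, each induces a connected subgraph, and every pair is joined by at least one edge of G. Contracting each set to a single vertex therefore yields K_{4} as a minor, and since treewidth is minor-monotone, tw(G) ≥ tw(K_{4}) = 3. Hence tw(G) = 3 exactly.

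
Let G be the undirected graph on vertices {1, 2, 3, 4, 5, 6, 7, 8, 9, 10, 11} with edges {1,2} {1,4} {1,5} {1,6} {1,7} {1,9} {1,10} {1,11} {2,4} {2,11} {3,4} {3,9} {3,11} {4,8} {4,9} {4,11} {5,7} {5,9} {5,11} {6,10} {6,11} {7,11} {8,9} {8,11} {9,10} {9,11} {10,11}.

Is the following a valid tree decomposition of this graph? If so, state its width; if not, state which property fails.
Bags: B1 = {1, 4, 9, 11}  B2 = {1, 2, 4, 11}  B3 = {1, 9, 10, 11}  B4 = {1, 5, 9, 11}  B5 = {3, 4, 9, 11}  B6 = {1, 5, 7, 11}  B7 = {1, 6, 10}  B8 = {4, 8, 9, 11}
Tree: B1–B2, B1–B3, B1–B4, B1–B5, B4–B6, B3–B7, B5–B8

No — edge (11,6) lies in no bag.

A tree decomposition must satisfy three properties: every vertex lies in some bag; for every edge, both endpoints lie together in some bag; and for every vertex, the bags containing it form a connected subtree. Here edge (11,6) lies in no bag, so the decomposition is invalid.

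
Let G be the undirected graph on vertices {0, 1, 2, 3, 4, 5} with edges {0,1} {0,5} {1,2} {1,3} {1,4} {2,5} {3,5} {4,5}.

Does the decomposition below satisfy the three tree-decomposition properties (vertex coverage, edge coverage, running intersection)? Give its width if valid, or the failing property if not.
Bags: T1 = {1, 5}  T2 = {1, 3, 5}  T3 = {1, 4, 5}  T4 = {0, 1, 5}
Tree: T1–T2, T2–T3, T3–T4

No — vertex 2 appears in no bag.

A tree decomposition must satisfy three properties: every vertex lies in some bag; for every edge, both endpoints lie together in some bag; and for every vertex, the bags containing it form a connected subtree. Here vertex 2 appears in no bag, so the decomposition is invalid.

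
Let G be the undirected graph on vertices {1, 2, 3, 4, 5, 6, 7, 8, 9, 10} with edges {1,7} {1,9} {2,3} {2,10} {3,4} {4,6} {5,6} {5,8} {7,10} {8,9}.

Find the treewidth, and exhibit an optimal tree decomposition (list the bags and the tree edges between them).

Treewidth 2.
Bags: B1 = {3, 4, 6}  B2 = {3, 5, 6}  B3 = {3, 5, 8}  B4 = {3, 8, 9}  B5 = {1, 3, 9}  B6 = {1, 3, 7}  B7 = {3, 7, 10}  B8 = {2, 3, 10}
Tree: B1–B2, B2–B3, B3–B4, B4–B5, B5–B6, B6–B7, B7–B8

Every bag has size at most 3, so the width is 3 − 1 = 2 and tw(G) ≤ 2. Since 3–4–6–5–8–9–1–7–10–2–3 is a cycle in G, G is not acyclic. Forests are exactly the graphs of treewidth ≤ 1, so tw(G) ≥ 2. Hence tw(G) = 2 exactly.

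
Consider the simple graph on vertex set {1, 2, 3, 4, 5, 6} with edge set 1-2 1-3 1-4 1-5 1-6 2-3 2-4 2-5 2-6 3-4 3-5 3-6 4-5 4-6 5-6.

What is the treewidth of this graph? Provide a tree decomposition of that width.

A single bag containing all 6 vertices is trivially a valid decomposition of width 5. On the other hand G contains the 6-clique {1, 2, 3, 4, 5, 6}. A clique must lie in a single bag of any decomposition, so no decomposition can have width below 5. Hence tw(G) = 5 exactly.

Treewidth 5.
Bags: B1 = {1, 2, 3, 4, 5, 6}
Tree: (single bag)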